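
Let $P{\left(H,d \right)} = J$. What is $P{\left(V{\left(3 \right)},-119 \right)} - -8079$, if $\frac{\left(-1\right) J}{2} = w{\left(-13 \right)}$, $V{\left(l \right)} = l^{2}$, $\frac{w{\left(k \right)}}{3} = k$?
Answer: $8157$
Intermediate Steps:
$w{\left(k \right)} = 3 k$
$J = 78$ ($J = - 2 \cdot 3 \left(-13\right) = \left(-2\right) \left(-39\right) = 78$)
$P{\left(H,d \right)} = 78$
$P{\left(V{\left(3 \right)},-119 \right)} - -8079 = 78 - -8079 = 78 + 8079 = 8157$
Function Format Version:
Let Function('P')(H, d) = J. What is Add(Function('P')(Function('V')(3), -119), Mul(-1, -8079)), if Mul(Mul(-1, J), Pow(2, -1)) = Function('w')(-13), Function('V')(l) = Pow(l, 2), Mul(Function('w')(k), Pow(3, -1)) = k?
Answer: 8157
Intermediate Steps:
Function('w')(k) = Mul(3, k)
J = 78 (J = Mul(-2, Mul(3, -13)) = Mul(-2, -39) = 78)
Function('P')(H, d) = 78
Add(Function('P')(Function('V')(3), -119), Mul(-1, -8079)) = Add(78, Mul(-1, -8079)) = Add(78, 8079) = 8157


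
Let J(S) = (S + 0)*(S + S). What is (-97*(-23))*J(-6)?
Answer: 160632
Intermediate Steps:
J(S) = 2*S² (J(S) = S*(2*S) = 2*S²)
(-97*(-23))*J(-6) = (-97*(-23))*(2*(-6)²) = 2231*(2*36) = 2231*72 = 160632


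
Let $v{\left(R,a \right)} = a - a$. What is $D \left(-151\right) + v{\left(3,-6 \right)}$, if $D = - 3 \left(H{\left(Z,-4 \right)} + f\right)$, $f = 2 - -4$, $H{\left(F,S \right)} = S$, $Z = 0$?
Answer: $906$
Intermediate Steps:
$v{\left(R,a \right)} = 0$
$f = 6$ ($f = 2 + 4 = 6$)
$D = -6$ ($D = - 3 \left(-4 + 6\right) = \left(-3\right) 2 = -6$)
$D \left(-151\right) + v{\left(3,-6 \right)} = \left(-6\right) \left(-151\right) + 0 = 906 + 0 = 906$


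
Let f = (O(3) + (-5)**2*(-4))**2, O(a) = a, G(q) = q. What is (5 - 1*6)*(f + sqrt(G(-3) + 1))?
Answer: -9409 - I*sqrt(2) ≈ -9409.0 - 1.4142*I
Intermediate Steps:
f = 9409 (f = (3 + (-5)**2*(-4))**2 = (3 + 25*(-4))**2 = (3 - 100)**2 = (-97)**2 = 9409)
(5 - 1*6)*(f + sqrt(G(-3) + 1)) = (5 - 1*6)*(9409 + sqrt(-3 + 1)) = (5 - 6)*(9409 + sqrt(-2)) = -(9409 + I*sqrt(2)) = -9409 - I*sqrt(2)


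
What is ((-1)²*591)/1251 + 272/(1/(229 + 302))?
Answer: 60228341/417 ≈ 1.4443e+5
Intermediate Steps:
((-1)²*591)/1251 + 272/(1/(229 + 302)) = (1*591)*(1/1251) + 272/(1/531) = 591*(1/1251) + 272/(1/531) = 197/417 + 272*531 = 197/417 + 144432 = 60228341/417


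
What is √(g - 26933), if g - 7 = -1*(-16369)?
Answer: 3*I*√1173 ≈ 102.75*I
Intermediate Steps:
g = 16376 (g = 7 - 1*(-16369) = 7 + 16369 = 16376)
√(g - 26933) = √(16376 - 26933) = √(-10557) = 3*I*√1173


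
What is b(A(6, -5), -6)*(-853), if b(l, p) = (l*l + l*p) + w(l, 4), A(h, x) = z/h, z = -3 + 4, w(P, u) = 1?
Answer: -853/36 ≈ -23.694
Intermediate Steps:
z = 1
A(h, x) = 1/h
b(l, p) = 1 + l² + l*p (b(l, p) = (l*l + l*p) + 1 = (l² + l*p) + 1 = 1 + l² + l*p)
b(A(6, -5), -6)*(-853) = (1 + (1/6)² - 6/6)*(-853) = (1 + (⅙)² + (⅙)*(-6))*(-853) = (1 + 1/36 - 1)*(-853) = (1/36)*(-853) = -853/36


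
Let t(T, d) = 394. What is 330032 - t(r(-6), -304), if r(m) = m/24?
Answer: 329638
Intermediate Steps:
r(m) = m/24 (r(m) = m*(1/24) = m/24)
330032 - t(r(-6), -304) = 330032 - 1*394 = 330032 - 394 = 329638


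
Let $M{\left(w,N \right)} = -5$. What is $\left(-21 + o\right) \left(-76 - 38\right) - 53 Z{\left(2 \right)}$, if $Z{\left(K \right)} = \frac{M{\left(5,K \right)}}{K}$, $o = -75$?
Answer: $\frac{22153}{2} \approx 11077.0$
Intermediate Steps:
$Z{\left(K \right)} = - \frac{5}{K}$
$\left(-21 + o\right) \left(-76 - 38\right) - 53 Z{\left(2 \right)} = \left(-21 - 75\right) \left(-76 - 38\right) - 53 \left(- \frac{5}{2}\right) = \left(-96\right) \left(-114\right) - 53 \left(\left(-5\right) \frac{1}{2}\right) = 10944 - - \frac{265}{2} = 10944 + \frac{265}{2} = \frac{22153}{2}$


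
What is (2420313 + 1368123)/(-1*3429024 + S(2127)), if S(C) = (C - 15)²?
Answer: 315703/85960 ≈ 3.6727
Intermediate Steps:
S(C) = (-15 + C)²
(2420313 + 1368123)/(-1*3429024 + S(2127)) = (2420313 + 1368123)/(-1*3429024 + (-15 + 2127)²) = 3788436/(-3429024 + 2112²) = 3788436/(-3429024 + 4460544) = 3788436/1031520 = 3788436*(1/1031520) = 315703/85960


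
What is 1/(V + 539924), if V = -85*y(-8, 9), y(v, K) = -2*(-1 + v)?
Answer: 1/538394 ≈ 1.8574e-6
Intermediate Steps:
y(v, K) = 2 - 2*v
V = -1530 (V = -85*(2 - 2*(-8)) = -85*(2 + 16) = -85*18 = -1530)
1/(V + 539924) = 1/(-1530 + 539924) = 1/538394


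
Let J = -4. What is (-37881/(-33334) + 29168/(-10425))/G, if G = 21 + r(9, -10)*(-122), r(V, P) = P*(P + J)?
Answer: 577376687/5928121060050 ≈ 9.7396e-5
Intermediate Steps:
r(V, P) = P*(-4 + P) (r(V, P) = P*(P - 4) = P*(-4 + P))
G = -17059 (G = 21 - 10*(-4 - 10)*(-122) = 21 - 10*(-14)*(-122) = 21 + 140*(-122) = 21 - 17080 = -17059)
(-37881/(-33334) + 29168/(-10425))/G = (-37881/(-33334) + 29168/(-10425))/(-17059) = (-37881*(-1/33334) + 29168*(-1/10425))*(-1/17059) = (37881/33334 - 29168/10425)*(-1/17059) = -577376687/347506950*(-1/17059) = 577376687/5928121060050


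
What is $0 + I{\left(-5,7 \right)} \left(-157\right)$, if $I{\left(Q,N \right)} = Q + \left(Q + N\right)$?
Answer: $471$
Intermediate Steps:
$I{\left(Q,N \right)} = N + 2 Q$ ($I{\left(Q,N \right)} = Q + \left(N + Q\right) = N + 2 Q$)
$0 + I{\left(-5,7 \right)} \left(-157\right) = 0 + \left(7 + 2 \left(-5\right)\right) \left(-157\right) = 0 + \left(7 - 10\right) \left(-157\right) = 0 - -471 = 0 + 471 = 471$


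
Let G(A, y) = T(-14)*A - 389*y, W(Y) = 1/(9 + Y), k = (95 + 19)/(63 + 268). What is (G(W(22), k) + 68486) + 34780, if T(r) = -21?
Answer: 1058230749/10261 ≈ 1.0313e+5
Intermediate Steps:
k = 114/331 ≈ 0.34441
G(A, y) = -389*y - 21*A (G(A, y) = -21*A - 389*y = -389*y - 21*A)
(G(W(22), k) + 68486) + 34780 = ((-389*114/331 - 21/(9 + 22)) + 68486) + 34780 = ((-44346/331 - 21/31) + 68486) + 34780 = (-1381677/10261 + 68486) + 34780 = 701353169/10261 + 34780 = 1058230749/10261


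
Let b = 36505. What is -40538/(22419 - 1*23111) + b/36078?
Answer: 26567704/445821 ≈ 59.593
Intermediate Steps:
-40538/(22419 - 1*23111) + b/36078 = -40538/(22419 - 1*23111) + 36505/36078 = -40538/(22419 - 23111) + 36505*(1/36078) = -40538/(-692) + 5215/5154 = -40538*(-1/692) + 5215/5154 = 20269/346 + 5215/5154 = 26567704/445821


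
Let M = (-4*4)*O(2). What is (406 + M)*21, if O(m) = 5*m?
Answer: 5166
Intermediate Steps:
M = -160 (M = (-4*4)*(5*2) = -16*10 = -160)
(406 + M)*21 = (406 - 160)*21 = 246*21 = 5166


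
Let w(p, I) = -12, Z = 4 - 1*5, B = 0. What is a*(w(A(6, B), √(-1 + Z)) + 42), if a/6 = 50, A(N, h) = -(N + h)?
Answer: 9000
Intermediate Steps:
Z = -1 (Z = 4 - 5 = -1)
A(N, h) = -N - h
a = 300 (a = 6*50 = 300)
a*(w(A(6, B), √(-1 + Z)) + 42) = 300*(-12 + 42) = 300*30 = 9000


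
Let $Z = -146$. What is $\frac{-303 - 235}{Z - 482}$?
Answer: $\frac{269}{314} \approx 0.85669$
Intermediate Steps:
$\frac{-303 - 235}{Z - 482} = \frac{-303 - 235}{-146 - 482} = - \frac{538}{-628} = \left(-538\right) \left(- \frac{1}{628}\right) = \frac{269}{314}$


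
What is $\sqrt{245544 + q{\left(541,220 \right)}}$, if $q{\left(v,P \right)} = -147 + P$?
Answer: $\sqrt{245617} \approx 495.6$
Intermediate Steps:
$\sqrt{245544 + q{\left(541,220 \right)}} = \sqrt{245544 + \left(-147 + 220\right)} = \sqrt{245544 + 73} = \sqrt{245617}$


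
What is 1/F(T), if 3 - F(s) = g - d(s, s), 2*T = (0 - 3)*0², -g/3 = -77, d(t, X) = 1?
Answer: -1/227 ≈ -0.0044053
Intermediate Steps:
g = 231 (g = -3*(-77) = 231)
T = 0 (T = ((0 - 3)*0²)/2 = (-3*0)/2 = (½)*0 = 0)
F(s) = -227 (F(s) = 3 - (231 - 1*1) = 3 - (231 - 1) = 3 - 1*230 = 3 - 230 = -227)
1/F(T) = 1/(-227) = -1/227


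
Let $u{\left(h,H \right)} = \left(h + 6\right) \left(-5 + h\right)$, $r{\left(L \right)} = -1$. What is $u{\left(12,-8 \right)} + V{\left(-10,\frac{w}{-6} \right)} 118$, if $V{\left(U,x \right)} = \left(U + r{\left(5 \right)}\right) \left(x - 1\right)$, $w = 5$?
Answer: $\frac{7517}{3} \approx 2505.7$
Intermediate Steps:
$u{\left(h,H \right)} = \left(-5 + h\right) \left(6 + h\right)$ ($u{\left(h,H \right)} = \left(6 + h\right) \left(-5 + h\right) = \left(-5 + h\right) \left(6 + h\right)$)
$V{\left(U,x \right)} = \left(-1 + U\right) \left(-1 + x\right)$ ($V{\left(U,x \right)} = \left(U - 1\right) \left(x - 1\right) = \left(-1 + U\right) \left(-1 + x\right)$)
$u{\left(12,-8 \right)} + V{\left(-10,\frac{w}{-6} \right)} 118 = \left(-30 + 12 + 12^{2}\right) + \left(1 - -10 - \frac{5}{-6} - 10 \frac{5}{-6}\right) 118 = \left(-30 + 12 + 144\right) + \left(1 + 10 - 5 \left(- \frac{1}{6}\right) - 10 \cdot 5 \left(- \frac{1}{6}\right)\right) 118 = 126 + \left(1 + 10 - - \frac{5}{6} - - \frac{25}{3}\right) 118 = 126 + \left(1 + 10 + \frac{5}{6} + \frac{25}{3}\right) 118 = 126 + \frac{121}{6} \cdot 118 = 126 + \frac{7139}{3} = \frac{7517}{3}$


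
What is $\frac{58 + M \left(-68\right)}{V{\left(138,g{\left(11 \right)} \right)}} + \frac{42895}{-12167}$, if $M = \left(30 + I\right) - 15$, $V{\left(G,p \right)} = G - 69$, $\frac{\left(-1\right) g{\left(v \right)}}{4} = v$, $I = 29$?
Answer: $- \frac{24359}{529} \approx -46.047$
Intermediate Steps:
$g{\left(v \right)} = - 4 v$
$V{\left(G,p \right)} = -69 + G$
$M = 44$ ($M = \left(30 + 29\right) - 15 = 59 - 15 = 44$)
$\frac{58 + M \left(-68\right)}{V{\left(138,g{\left(11 \right)} \right)}} + \frac{42895}{-12167} = \frac{58 + 44 \left(-68\right)}{-69 + 138} + \frac{42895}{-12167} = \frac{58 - 2992}{69} + 42895 \left(- \frac{1}{12167}\right) = \left(-2934\right) \frac{1}{69} - \frac{1865}{529} = - \frac{978}{23} - \frac{1865}{529} = - \frac{24359}{529}$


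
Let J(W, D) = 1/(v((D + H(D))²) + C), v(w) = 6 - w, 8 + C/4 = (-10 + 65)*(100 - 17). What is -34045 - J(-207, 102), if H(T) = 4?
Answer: -238246911/6998 ≈ -34045.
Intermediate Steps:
C = 18228 (C = -32 + 4*((-10 + 65)*(100 - 17)) = -32 + 4*(55*83) = -32 + 4*4565 = -32 + 18260 = 18228)
J(W, D) = 1/(18234 - (4 + D)²) (J(W, D) = 1/((6 - (D + 4)²) + 18228) = 1/((6 - (4 + D)²) + 18228) = 1/(18234 - (4 + D)²))
-34045 - J(-207, 102) = -34045 - (-1)/(-18234 + (4 + 102)²) = -34045 - (-1)/(-18234 + 106²) = -34045 - (-1)/(-18234 + 11236) = -34045 - (-1)/(-6998) = -34045 - (-1)*(-1)/6998 = -34045 - 1*1/6998 = -34045 - 1/6998 = -238246911/6998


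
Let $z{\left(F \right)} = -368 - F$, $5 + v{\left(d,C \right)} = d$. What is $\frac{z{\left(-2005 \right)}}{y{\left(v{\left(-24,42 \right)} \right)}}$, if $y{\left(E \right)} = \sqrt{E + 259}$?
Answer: $\frac{1637 \sqrt{230}}{230} \approx 107.94$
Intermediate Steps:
$v{\left(d,C \right)} = -5 + d$
$y{\left(E \right)} = \sqrt{259 + E}$
$\frac{z{\left(-2005 \right)}}{y{\left(v{\left(-24,42 \right)} \right)}} = \frac{-368 - -2005}{\sqrt{259 - 29}} = \frac{-368 + 2005}{\sqrt{259 - 29}} = \frac{1637}{\sqrt{230}} = 1637 \frac{\sqrt{230}}{230} = \frac{1637 \sqrt{230}}{230}$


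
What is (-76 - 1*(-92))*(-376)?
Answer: -6016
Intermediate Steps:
(-76 - 1*(-92))*(-376) = (-76 + 92)*(-376) = 16*(-376) = -6016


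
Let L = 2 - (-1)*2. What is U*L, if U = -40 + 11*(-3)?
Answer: -292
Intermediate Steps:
L = 4 (L = 2 - 1*(-2) = 2 + 2 = 4)
U = -73 (U = -40 - 33 = -73)
U*L = -73*4 = -292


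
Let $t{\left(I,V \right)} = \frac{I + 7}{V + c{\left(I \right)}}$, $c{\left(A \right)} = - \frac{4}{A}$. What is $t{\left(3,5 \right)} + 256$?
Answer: $\frac{2846}{11} \approx 258.73$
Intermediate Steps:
$t{\left(I,V \right)} = \frac{7 + I}{V - \frac{4}{I}}$ ($t{\left(I,V \right)} = \frac{I + 7}{V - \frac{4}{I}} = \frac{7 + I}{V - \frac{4}{I}}$)
$t{\left(3,5 \right)} + 256 = \frac{3 \left(7 + 3\right)}{-4 + 3 \cdot 5} + 256 = 3 \frac{1}{-4 + 15} \cdot 10 + 256 = 3 \cdot \frac{1}{11} \cdot 10 + 256 = \frac{30}{11} + 256 = \frac{2846}{11}$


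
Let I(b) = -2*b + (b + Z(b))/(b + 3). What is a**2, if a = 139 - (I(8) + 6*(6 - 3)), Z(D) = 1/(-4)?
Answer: 35964009/1936 ≈ 18576.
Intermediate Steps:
Z(D) = -1/4
I(b) = -2*b + (-1/4 + b)/(3 + b) (I(b) = -2*b + (b - 1/4)/(b + 3) = -2*b + (-1/4 + b)/(3 + b))
a = 5997/44 (a = 139 - ((-1 - 20*8 - 8*8**2)/(4*(3 + 8)) + 6*(6 - 3)) = 139 - ((1/4)*(-1 - 160 - 8*64)/11 + 6*3) = 139 - ((1/4)*(1/11)*(-1 - 160 - 512) + 18) = 139 - ((1/4)*(1/11)*(-673) + 18) = 139 - (-673/44 + 18) = 139 - 1*119/44 = 139 - 119/44 = 5997/44 ≈ 136.30)
a**2 = (5997/44)**2 = 35964009/1936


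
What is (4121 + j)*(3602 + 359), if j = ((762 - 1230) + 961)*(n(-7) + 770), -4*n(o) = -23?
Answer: 6124747743/4 ≈ 1.5312e+9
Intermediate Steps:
n(o) = 23/4 (n(o) = -¼*(-23) = 23/4)
j = 1529779/4 (j = ((762 - 1230) + 961)*(23/4 + 770) = (-468 + 961)*(3103/4) = 493*(3103/4) = 1529779/4 ≈ 3.8245e+5)
(4121 + j)*(3602 + 359) = (4121 + 1529779/4)*(3602 + 359) = (1546263/4)*3961 = 6124747743/4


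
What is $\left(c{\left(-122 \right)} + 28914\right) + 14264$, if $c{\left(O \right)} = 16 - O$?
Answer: $43316$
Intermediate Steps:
$\left(c{\left(-122 \right)} + 28914\right) + 14264 = \left(\left(16 - -122\right) + 28914\right) + 14264 = \left(\left(16 + 122\right) + 28914\right) + 14264 = \left(138 + 28914\right) + 14264 = 29052 + 14264 = 43316$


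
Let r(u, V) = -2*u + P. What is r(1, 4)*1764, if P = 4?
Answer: 3528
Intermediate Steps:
r(u, V) = 4 - 2*u (r(u, V) = -2*u + 4 = 4 - 2*u)
r(1, 4)*1764 = (4 - 2*1)*1764 = (4 - 2)*1764 = 2*1764 = 3528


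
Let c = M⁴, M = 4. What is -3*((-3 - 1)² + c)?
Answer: -816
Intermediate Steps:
c = 256 (c = 4⁴ = 256)
-3*((-3 - 1)² + c) = -3*((-3 - 1)² + 256) = -3*((-4)² + 256) = -3*(16 + 256) = -3*272 = -816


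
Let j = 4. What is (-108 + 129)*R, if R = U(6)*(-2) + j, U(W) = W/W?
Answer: 42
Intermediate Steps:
U(W) = 1
R = 2 (R = 1*(-2) + 4 = -2 + 4 = 2)
(-108 + 129)*R = (-108 + 129)*2 = 21*2 = 42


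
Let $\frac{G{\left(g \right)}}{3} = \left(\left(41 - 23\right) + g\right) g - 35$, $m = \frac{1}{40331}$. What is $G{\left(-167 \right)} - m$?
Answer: $\frac{3006434063}{40331} \approx 74544.0$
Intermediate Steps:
$m = \frac{1}{40331} \approx 2.4795 \cdot 10^{-5}$
$G{\left(g \right)} = -105 + 3 g \left(18 + g\right)$ ($G{\left(g \right)} = 3 \left(\left(\left(41 - 23\right) + g\right) g - 35\right) = 3 \left(\left(18 + g\right) g - 35\right) = 3 \left(g \left(18 + g\right) - 35\right) = 3 \left(-35 + g \left(18 + g\right)\right) = -105 + 3 g \left(18 + g\right)$)
$G{\left(-167 \right)} - m = \left(-105 + 3 \left(-167\right)^{2} + 54 \left(-167\right)\right) - \frac{1}{40331} = \left(-105 + 3 \cdot 27889 - 9018\right) - \frac{1}{40331} = \left(-105 + 83667 - 9018\right) - \frac{1}{40331} = 74544 - \frac{1}{40331} = \frac{3006434063}{40331}$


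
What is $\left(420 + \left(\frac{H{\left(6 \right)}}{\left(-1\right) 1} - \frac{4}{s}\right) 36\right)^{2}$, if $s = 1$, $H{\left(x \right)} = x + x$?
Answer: $24336$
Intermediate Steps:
$H{\left(x \right)} = 2 x$
$\left(420 + \left(\frac{H{\left(6 \right)}}{\left(-1\right) 1} - \frac{4}{s}\right) 36\right)^{2} = \left(420 + \left(\frac{2 \cdot 6}{\left(-1\right) 1} - \frac{4}{1}\right) 36\right)^{2} = \left(420 + \left(\frac{12}{-1} - 4\right) 36\right)^{2} = \left(420 + \left(12 \left(-1\right) - 4\right) 36\right)^{2} = \left(420 + \left(-12 - 4\right) 36\right)^{2} = \left(420 - 576\right)^{2} = \left(-156\right)^{2} = 24336$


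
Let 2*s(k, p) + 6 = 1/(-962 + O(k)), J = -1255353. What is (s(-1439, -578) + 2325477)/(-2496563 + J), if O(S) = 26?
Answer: -4353287327/7023586752 ≈ -0.61981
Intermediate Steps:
s(k, p) = -5617/1872 (s(k, p) = -3 + 1/(2*(-962 + 26)) = -3 + (½)/(-936) = -3 + (½)*(-1/936) = -3 - 1/1872 = -5617/1872)
(s(-1439, -578) + 2325477)/(-2496563 + J) = (-5617/1872 + 2325477)/(-2496563 - 1255353) = (4353287327/1872)/(-3751916) = (4353287327/1872)*(-1/3751916) = -4353287327/7023586752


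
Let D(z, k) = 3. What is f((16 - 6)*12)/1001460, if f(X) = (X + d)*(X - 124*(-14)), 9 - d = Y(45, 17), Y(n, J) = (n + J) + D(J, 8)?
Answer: 29696/250365 ≈ 0.11861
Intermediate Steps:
Y(n, J) = 3 + J + n (Y(n, J) = (n + J) + 3 = (J + n) + 3 = 3 + J + n)
d = -56 (d = 9 - (3 + 17 + 45) = 9 - 1*65 = 9 - 65 = -56)
f(X) = (-56 + X)*(1736 + X) (f(X) = (X - 56)*(X - 124*(-14)) = (-56 + X)*(X + 1736) = (-56 + X)*(1736 + X))
f((16 - 6)*12)/1001460 = (-97216 + ((16 - 6)*12)² + 1680*((16 - 6)*12))/1001460 = (-97216 + (10*12)² + 1680*(10*12))*(1/1001460) = (-97216 + 120² + 1680*120)*(1/1001460) = (-97216 + 14400 + 201600)*(1/1001460) = 118784*(1/1001460) = 29696/250365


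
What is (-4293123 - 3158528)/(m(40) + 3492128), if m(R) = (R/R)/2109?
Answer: -15715531959/7364897953 ≈ -2.1338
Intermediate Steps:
m(R) = 1/2109 (m(R) = 1*(1/2109) = 1/2109)
(-4293123 - 3158528)/(m(40) + 3492128) = (-4293123 - 3158528)/(1/2109 + 3492128) = -7451651/7364897953/2109 = -7451651*2109/7364897953 = -15715531959/7364897953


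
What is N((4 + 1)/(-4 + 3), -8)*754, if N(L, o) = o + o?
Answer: -12064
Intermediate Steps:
N(L, o) = 2*o
N((4 + 1)/(-4 + 3), -8)*754 = (2*(-8))*754 = -16*754 = -12064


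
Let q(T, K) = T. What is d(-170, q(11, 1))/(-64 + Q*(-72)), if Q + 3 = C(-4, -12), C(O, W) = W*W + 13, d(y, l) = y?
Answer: 5/328 ≈ 0.015244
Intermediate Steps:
C(O, W) = 13 + W² (C(O, W) = W² + 13 = 13 + W²)
Q = 154 (Q = -3 + (13 + (-12)²) = -3 + (13 + 144) = -3 + 157 = 154)
d(-170, q(11, 1))/(-64 + Q*(-72)) = -170/(-64 + 154*(-72)) = -170/(-64 - 11088) = -170/(-11152) = -170*(-1/11152) = 5/328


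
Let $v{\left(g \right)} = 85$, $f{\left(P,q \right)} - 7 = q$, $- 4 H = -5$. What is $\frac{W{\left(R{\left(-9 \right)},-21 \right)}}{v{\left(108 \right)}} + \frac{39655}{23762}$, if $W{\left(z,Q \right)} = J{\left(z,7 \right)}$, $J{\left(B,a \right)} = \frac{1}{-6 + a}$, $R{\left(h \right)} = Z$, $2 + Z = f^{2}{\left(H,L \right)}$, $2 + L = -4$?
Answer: $\frac{3394437}{2019770} \approx 1.6806$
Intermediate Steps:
$L = -6$ ($L = -2 - 4 = -6$)
$H = \frac{5}{4}$ ($H = \left(- \frac{1}{4}\right) \left(-5\right) = \frac{5}{4} \approx 1.25$)
$f{\left(P,q \right)} = 7 + q$
$Z = -1$ ($Z = -2 + \left(7 - 6\right)^{2} = -2 + 1^{2} = -2 + 1 = -1$)
$R{\left(h \right)} = -1$
$W{\left(z,Q \right)} = 1$ ($W{\left(z,Q \right)} = \frac{1}{-6 + 7} = 1^{-1} = 1$)
$\frac{W{\left(R{\left(-9 \right)},-21 \right)}}{v{\left(108 \right)}} + \frac{39655}{23762} = 1 \cdot \frac{1}{85} + \frac{39655}{23762} = 1 \cdot \frac{1}{85} + 39655 \cdot \frac{1}{23762} = \frac{1}{85} + \frac{39655}{23762} = \frac{3394437}{2019770}$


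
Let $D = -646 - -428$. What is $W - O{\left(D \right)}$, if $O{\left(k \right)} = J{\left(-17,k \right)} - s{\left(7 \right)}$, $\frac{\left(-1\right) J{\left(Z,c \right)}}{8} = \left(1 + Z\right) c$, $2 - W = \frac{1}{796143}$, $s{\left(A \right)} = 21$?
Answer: $\frac{22233885560}{796143} \approx 27927.0$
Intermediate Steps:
$W = \frac{1592285}{796143}$ ($W = 2 - \frac{1}{796143} = \frac{1592285}{796143} \approx 2.0$)
$J{\left(Z,c \right)} = - 8 c \left(1 + Z\right)$ ($J{\left(Z,c \right)} = - 8 \left(1 + Z\right) c = - 8 c \left(1 + Z\right)$)
$D = -218$ ($D = -646 + 428 = -218$)
$O{\left(k \right)} = -21 + 128 k$ ($O{\left(k \right)} = - 8 k \left(1 - 17\right) - 21 = \left(-8\right) k \left(-16\right) - 21 = 128 k - 21 = -21 + 128 k$)
$W - O{\left(D \right)} = \frac{1592285}{796143} - \left(-21 + 128 \left(-218\right)\right) = \frac{1592285}{796143} - \left(-21 - 27904\right) = \frac{1592285}{796143} - -27925 = \frac{1592285}{796143} + 27925 = \frac{22233885560}{796143}$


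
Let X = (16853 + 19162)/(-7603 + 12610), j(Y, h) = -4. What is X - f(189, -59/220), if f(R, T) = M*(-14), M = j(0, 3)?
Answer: -81459/1669 ≈ -48.807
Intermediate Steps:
M = -4
X = 12005/1669 (X = 36015/5007 = 36015*(1/5007) = 12005/1669 ≈ 7.1929)
f(R, T) = 56 (f(R, T) = -4*(-14) = 56)
X - f(189, -59/220) = 12005/1669 - 1*56 = 12005/1669 - 56 = -81459/1669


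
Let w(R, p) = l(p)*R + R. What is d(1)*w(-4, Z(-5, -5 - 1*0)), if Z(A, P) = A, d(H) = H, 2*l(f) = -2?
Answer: 0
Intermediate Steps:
l(f) = -1 (l(f) = (1/2)*(-2) = -1)
w(R, p) = 0 (w(R, p) = -R + R = 0)
d(1)*w(-4, Z(-5, -5 - 1*0)) = 1*0 = 0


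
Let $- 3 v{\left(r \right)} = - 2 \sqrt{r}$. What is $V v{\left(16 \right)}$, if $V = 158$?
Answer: $\frac{1264}{3} \approx 421.33$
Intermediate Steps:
$v{\left(r \right)} = \frac{2 \sqrt{r}}{3}$ ($v{\left(r \right)} = - \frac{\left(-2\right) \sqrt{r}}{3} = \frac{2 \sqrt{r}}{3}$)
$V v{\left(16 \right)} = 158 \frac{2 \sqrt{16}}{3} = 158 \cdot \frac{2}{3} \cdot 4 = 158 \cdot \frac{8}{3} = \frac{1264}{3}$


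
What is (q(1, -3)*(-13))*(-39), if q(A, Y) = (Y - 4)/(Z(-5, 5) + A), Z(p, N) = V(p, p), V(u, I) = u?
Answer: 3549/4 ≈ 887.25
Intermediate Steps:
Z(p, N) = p
q(A, Y) = (-4 + Y)/(-5 + A) (q(A, Y) = (Y - 4)/(-5 + A) = (-4 + Y)/(-5 + A))
(q(1, -3)*(-13))*(-39) = (((-4 - 3)/(-5 + 1))*(-13))*(-39) = ((-7/(-4))*(-13))*(-39) = (-1/4*(-7)*(-13))*(-39) = ((7/4)*(-13))*(-39) = -91/4*(-39) = 3549/4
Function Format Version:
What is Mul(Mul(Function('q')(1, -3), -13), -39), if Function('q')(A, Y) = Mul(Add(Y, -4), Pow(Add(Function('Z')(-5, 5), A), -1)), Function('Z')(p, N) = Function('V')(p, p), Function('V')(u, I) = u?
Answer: Rational(3549, 4) ≈ 887.25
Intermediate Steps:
Function('Z')(p, N) = p
Function('q')(A, Y) = Mul(Pow(Add(-5, A), -1), Add(-4, Y)) (Function('q')(A, Y) = Mul(Add(Y, -4), Pow(Add(-5, A), -1)) = Mul(Add(-4, Y), Pow(Add(-5, A), -1)) = Mul(Pow(Add(-5, A), -1), Add(-4, Y)))
Mul(Mul(Function('q')(1, -3), -13), -39) = Mul(Mul(Mul(Pow(Add(-5, 1), -1), Add(-4, -3)), -13), -39) = Mul(Mul(Mul(Pow(-4, -1), -7), -13), -39) = Mul(Mul(Mul(Rational(-1, 4), -7), -13), -39) = Mul(Mul(Rational(7, 4), -13), -39) = Mul(Rational(-91, 4), -39) = Rational(3549, 4)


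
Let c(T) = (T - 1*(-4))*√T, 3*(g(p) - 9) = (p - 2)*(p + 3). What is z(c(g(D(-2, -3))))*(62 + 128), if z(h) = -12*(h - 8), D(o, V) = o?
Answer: 18240 - 26600*√69/3 ≈ -55412.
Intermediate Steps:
g(p) = 9 + (-2 + p)*(3 + p)/3 (g(p) = 9 + ((p - 2)*(p + 3))/3 = 9 + ((-2 + p)*(3 + p))/3 = 9 + (-2 + p)*(3 + p)/3)
c(T) = √T*(4 + T) (c(T) = (T + 4)*√T = (4 + T)*√T = √T*(4 + T))
z(h) = 96 - 12*h (z(h) = -12*(-8 + h) = 96 - 12*h)
z(c(g(D(-2, -3))))*(62 + 128) = (96 - 12*√(7 + (⅓)*(-2) + (⅓)*(-2)²)*(4 + (7 + (⅓)*(-2) + (⅓)*(-2)²)))*(62 + 128) = (96 - 12*√(7 - ⅔ + (⅓)*4)*(4 + (7 - ⅔ + (⅓)*4)))*190 = (96 - 12*√(7 - ⅔ + 4/3)*(4 + (7 - ⅔ + 4/3)))*190 = (96 - 12*√(23/3)*(4 + 23/3))*190 = (96 - 12*√69/3*35/3)*190 = (96 - 140*√69/3)*190 = 18240 - 26600*√69/3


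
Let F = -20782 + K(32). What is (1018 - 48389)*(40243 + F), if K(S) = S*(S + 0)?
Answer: -970394935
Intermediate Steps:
K(S) = S**2 (K(S) = S*S = S**2)
F = -19758 (F = -20782 + 32**2 = -20782 + 1024 = -19758)
(1018 - 48389)*(40243 + F) = (1018 - 48389)*(40243 - 19758) = -47371*20485 = -970394935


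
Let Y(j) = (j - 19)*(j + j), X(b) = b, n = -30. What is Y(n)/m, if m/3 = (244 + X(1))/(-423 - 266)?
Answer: -2756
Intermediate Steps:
Y(j) = 2*j*(-19 + j) (Y(j) = (-19 + j)*(2*j) = 2*j*(-19 + j))
m = -735/689 (m = 3*((244 + 1)/(-423 - 266)) = 3*(245/(-689)) = 3*(245*(-1/689)) = 3*(-245/689) = -735/689 ≈ -1.0668)
Y(n)/m = (2*(-30)*(-19 - 30))/(-735/689) = (2*(-30)*(-49))*(-689/735) = 2940*(-689/735) = -2756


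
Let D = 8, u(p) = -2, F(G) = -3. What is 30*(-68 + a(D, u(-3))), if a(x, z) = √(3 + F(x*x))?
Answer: -2040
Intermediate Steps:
a(x, z) = 0 (a(x, z) = √(3 - 3) = √0 = 0)
30*(-68 + a(D, u(-3))) = 30*(-68 + 0) = 30*(-68) = -2040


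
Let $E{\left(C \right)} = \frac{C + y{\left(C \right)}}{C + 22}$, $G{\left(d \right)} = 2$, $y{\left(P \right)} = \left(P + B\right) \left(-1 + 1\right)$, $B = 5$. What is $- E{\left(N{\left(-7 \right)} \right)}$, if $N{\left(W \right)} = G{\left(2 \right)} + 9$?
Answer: $- \frac{1}{3} \approx -0.33333$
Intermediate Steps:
$y{\left(P \right)} = 0$ ($y{\left(P \right)} = \left(P + 5\right) \left(-1 + 1\right) = \left(5 + P\right) 0 = 0$)
$N{\left(W \right)} = 11$ ($N{\left(W \right)} = 2 + 9 = 11$)
$E{\left(C \right)} = \frac{C}{22 + C}$ ($E{\left(C \right)} = \frac{C + 0}{C + 22} = \frac{C}{22 + C}$)
$- E{\left(N{\left(-7 \right)} \right)} = - \frac{11}{22 + 11} = - \frac{11}{33} = \left(-1\right) \frac{1}{3} = - \frac{1}{3}$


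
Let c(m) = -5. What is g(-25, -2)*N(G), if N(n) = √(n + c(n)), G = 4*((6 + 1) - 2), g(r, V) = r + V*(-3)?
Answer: -19*√15 ≈ -73.587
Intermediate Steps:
g(r, V) = r - 3*V
G = 20 (G = 4*(7 - 2) = 4*5 = 20)
N(n) = √(-5 + n) (N(n) = √(n - 5) = √(-5 + n))
g(-25, -2)*N(G) = (-25 - 3*(-2))*√(-5 + 20) = (-25 + 6)*√15 = -19*√15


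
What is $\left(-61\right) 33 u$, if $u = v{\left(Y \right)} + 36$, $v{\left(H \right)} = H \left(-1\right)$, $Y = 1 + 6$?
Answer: $-58377$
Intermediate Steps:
$Y = 7$
$v{\left(H \right)} = - H$
$u = 29$ ($u = \left(-1\right) 7 + 36 = -7 + 36 = 29$)
$\left(-61\right) 33 u = \left(-61\right) 33 \cdot 29 = \left(-2013\right) 29 = -58377$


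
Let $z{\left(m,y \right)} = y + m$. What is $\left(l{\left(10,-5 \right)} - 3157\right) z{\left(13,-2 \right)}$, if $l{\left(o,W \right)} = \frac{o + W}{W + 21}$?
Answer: $- \frac{555577}{16} \approx -34724.0$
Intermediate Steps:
$l{\left(o,W \right)} = \frac{W + o}{21 + W}$
$z{\left(m,y \right)} = m + y$
$\left(l{\left(10,-5 \right)} - 3157\right) z{\left(13,-2 \right)} = \left(\frac{-5 + 10}{21 - 5} - 3157\right) \left(13 - 2\right) = \left(\frac{1}{16} \cdot 5 - 3157\right) 11 = \left(\frac{5}{16} - 3157\right) 11 = \left(- \frac{50507}{16}\right) 11 = - \frac{555577}{16}$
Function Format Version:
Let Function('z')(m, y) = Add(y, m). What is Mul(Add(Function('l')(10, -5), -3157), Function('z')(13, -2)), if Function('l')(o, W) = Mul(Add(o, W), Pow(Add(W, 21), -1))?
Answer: Rational(-555577, 16) ≈ -34724.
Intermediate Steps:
Function('l')(o, W) = Mul(Pow(Add(21, W), -1), Add(W, o)) (Function('l')(o, W) = Mul(Add(W, o), Pow(Add(21, W), -1)) = Mul(Pow(Add(21, W), -1), Add(W, o)))
Function('z')(m, y) = Add(m, y)
Mul(Add(Function('l')(10, -5), -3157), Function('z')(13, -2)) = Mul(Add(Mul(Pow(Add(21, -5), -1), Add(-5, 10)), -3157), Add(13, -2)) = Mul(Add(Mul(Pow(16, -1), 5), -3157), 11) = Mul(Add(Mul(Rational(1, 16), 5), -3157), 11) = Mul(Add(Rational(5, 16), -3157), 11) = Mul(Rational(-50507, 16), 11) = Rational(-555577, 16)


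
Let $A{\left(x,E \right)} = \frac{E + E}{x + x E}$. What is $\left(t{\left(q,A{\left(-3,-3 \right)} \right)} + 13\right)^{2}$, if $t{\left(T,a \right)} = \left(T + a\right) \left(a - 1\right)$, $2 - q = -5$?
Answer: $1$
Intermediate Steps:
$q = 7$ ($q = 2 - -5 = 2 + 5 = 7$)
$A{\left(x,E \right)} = \frac{2 E}{x + E x}$
$t{\left(T,a \right)} = \left(-1 + a\right) \left(T + a\right)$ ($t{\left(T,a \right)} = \left(T + a\right) \left(-1 + a\right) = \left(-1 + a\right) \left(T + a\right)$)
$\left(t{\left(q,A{\left(-3,-3 \right)} \right)} + 13\right)^{2} = \left(\left(\left(2 \left(-3\right) \frac{1}{-3} \frac{1}{1 - 3}\right)^{2} - 7 - 2 \left(-3\right) \frac{1}{-3} \frac{1}{1 - 3} + 7 \cdot 2 \left(-3\right) \frac{1}{-3} \frac{1}{1 - 3}\right) + 13\right)^{2} = \left(\left(\left(2 \left(-3\right) \left(- \frac{1}{3}\right) \frac{1}{-2}\right)^{2} - 7 - 2 \left(-3\right) \left(- \frac{1}{3}\right) \frac{1}{-2} + 7 \cdot 2 \left(-3\right) \left(- \frac{1}{3}\right) \frac{1}{-2}\right) + 13\right)^{2} = \left(\left(\left(2 \left(-3\right) \left(- \frac{1}{3}\right) \left(- \frac{1}{2}\right)\right)^{2} - 7 - 2 \left(-3\right) \left(- \frac{1}{3}\right) \left(- \frac{1}{2}\right) + 7 \cdot 2 \left(-3\right) \left(- \frac{1}{3}\right) \left(- \frac{1}{2}\right)\right) + 13\right)^{2} = \left(\left(\left(-1\right)^{2} - 7 - -1 + 7 \left(-1\right)\right) + 13\right)^{2} = \left(\left(1 - 7 + 1 - 7\right) + 13\right)^{2} = \left(-12 + 13\right)^{2} = 1^{2} = 1$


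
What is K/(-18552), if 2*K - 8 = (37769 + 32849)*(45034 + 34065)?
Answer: -930968865/6184 ≈ -1.5054e+5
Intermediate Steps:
K = 2792906595 (K = 4 + ((37769 + 32849)*(45034 + 34065))/2 = 4 + (70618*79099)/2 = 4 + (½)*5585813182 = 4 + 2792906591 = 2792906595)
K/(-18552) = 2792906595/(-18552) = 2792906595*(-1/18552) = -930968865/6184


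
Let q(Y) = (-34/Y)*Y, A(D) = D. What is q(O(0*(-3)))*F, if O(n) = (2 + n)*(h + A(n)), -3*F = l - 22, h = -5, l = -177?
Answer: -6766/3 ≈ -2255.3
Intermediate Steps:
F = 199/3 (F = -(-177 - 22)/3 = -⅓*(-199) = 199/3 ≈ 66.333)
O(n) = (-5 + n)*(2 + n) (O(n) = (2 + n)*(-5 + n) = (-5 + n)*(2 + n))
q(Y) = -34
q(O(0*(-3)))*F = -34*199/3 = -6766/3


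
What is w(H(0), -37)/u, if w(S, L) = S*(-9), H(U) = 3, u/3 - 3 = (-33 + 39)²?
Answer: -3/13 ≈ -0.23077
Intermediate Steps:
u = 117 (u = 9 + 3*(-33 + 39)² = 9 + 3*6² = 9 + 3*36 = 9 + 108 = 117)
w(S, L) = -9*S
w(H(0), -37)/u = -9*3/117 = -27*1/117 = -3/13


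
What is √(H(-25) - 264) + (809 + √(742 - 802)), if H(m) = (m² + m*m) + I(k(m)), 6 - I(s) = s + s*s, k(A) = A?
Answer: 809 + 14*√2 + 2*I*√15 ≈ 828.8 + 7.746*I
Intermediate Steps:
I(s) = 6 - s - s² (I(s) = 6 - (s + s*s) = 6 - (s + s²) = 6 + (-s - s²) = 6 - s - s²)
H(m) = 6 + m² - m (H(m) = (m² + m*m) + (6 - m - m²) = (m² + m²) + (6 - m - m²) = 2*m² + (6 - m - m²) = 6 + m² - m)
√(H(-25) - 264) + (809 + √(742 - 802)) = √((6 + (-25)² - 1*(-25)) - 264) + (809 + √(742 - 802)) = √((6 + 625 + 25) - 264) + (809 + √(-60)) = √(656 - 264) + (809 + 2*I*√15) = √392 + (809 + 2*I*√15) = 14*√2 + (809 + 2*I*√15) = 809 + 14*√2 + 2*I*√15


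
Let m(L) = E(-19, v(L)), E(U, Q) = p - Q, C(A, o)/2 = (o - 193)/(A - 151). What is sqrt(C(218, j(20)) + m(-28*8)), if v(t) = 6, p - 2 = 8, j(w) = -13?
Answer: 12*I*sqrt(67)/67 ≈ 1.466*I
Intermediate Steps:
p = 10 (p = 2 + 8 = 10)
C(A, o) = 2*(-193 + o)/(-151 + A) (C(A, o) = 2*((o - 193)/(A - 151)) = 2*((-193 + o)/(-151 + A)) = 2*(-193 + o)/(-151 + A))
E(U, Q) = 10 - Q
m(L) = 4 (m(L) = 10 - 1*6 = 10 - 6 = 4)
sqrt(C(218, j(20)) + m(-28*8)) = sqrt(2*(-193 - 13)/(-151 + 218) + 4) = sqrt(2*(-206)/67 + 4) = sqrt(2*(1/67)*(-206) + 4) = sqrt(-412/67 + 4) = sqrt(-144/67) = 12*I*sqrt(67)/67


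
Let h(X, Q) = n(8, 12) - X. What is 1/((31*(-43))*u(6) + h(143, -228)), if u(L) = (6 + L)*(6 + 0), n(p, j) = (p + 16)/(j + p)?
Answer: -5/480589 ≈ -1.0404e-5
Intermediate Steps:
n(p, j) = (16 + p)/(j + p)
h(X, Q) = 6/5 - X (h(X, Q) = (16 + 8)/(12 + 8) - X = 24/20 - X = (1/20)*24 - X = 6/5 - X)
u(L) = 36 + 6*L (u(L) = (6 + L)*6 = 36 + 6*L)
1/((31*(-43))*u(6) + h(143, -228)) = 1/((31*(-43))*(36 + 6*6) + (6/5 - 1*143)) = 1/(-1333*(36 + 36) + (6/5 - 143)) = 1/(-1333*72 - 709/5) = 1/(-95976 - 709/5) = 1/(-480589/5) = -5/480589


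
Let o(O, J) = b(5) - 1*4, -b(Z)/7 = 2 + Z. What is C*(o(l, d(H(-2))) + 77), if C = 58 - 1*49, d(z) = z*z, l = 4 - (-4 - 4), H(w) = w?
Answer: 216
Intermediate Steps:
b(Z) = -14 - 7*Z (b(Z) = -7*(2 + Z) = -14 - 7*Z)
l = 12 (l = 4 - 1*(-8) = 4 + 8 = 12)
d(z) = z²
o(O, J) = -53 (o(O, J) = (-14 - 7*5) - 1*4 = (-14 - 35) - 4 = -49 - 4 = -53)
C = 9 (C = 58 - 49 = 9)
C*(o(l, d(H(-2))) + 77) = 9*(-53 + 77) = 9*24 = 216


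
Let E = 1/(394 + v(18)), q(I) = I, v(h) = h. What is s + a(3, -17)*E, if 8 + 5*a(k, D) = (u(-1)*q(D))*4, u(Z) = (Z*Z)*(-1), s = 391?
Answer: 40276/103 ≈ 391.03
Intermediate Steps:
u(Z) = -Z² (u(Z) = Z²*(-1) = -Z²)
a(k, D) = -8/5 - 4*D/5 (a(k, D) = -8/5 + (((-1*(-1)²)*D)*4)/5 = -8/5 + (((-1*1)*D)*4)/5 = -8/5 + (-D*4)/5 = -8/5 + (-4*D)/5 = -8/5 - 4*D/5)
E = 1/412 (E = 1/(394 + 18) = 1/412 ≈ 0.0024272)
s + a(3, -17)*E = 391 + (-8/5 - ⅘*(-17))*(1/412) = 391 + (-8/5 + 68/5)*(1/412) = 391 + 12*(1/412) = 391 + 3/103 = 40276/103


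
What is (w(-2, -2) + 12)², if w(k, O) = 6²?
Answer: 2304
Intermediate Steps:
w(k, O) = 36
(w(-2, -2) + 12)² = (36 + 12)² = 48² = 2304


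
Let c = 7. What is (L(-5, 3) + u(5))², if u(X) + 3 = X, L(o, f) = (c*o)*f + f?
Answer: 10000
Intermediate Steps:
L(o, f) = f + 7*f*o (L(o, f) = (7*o)*f + f = 7*f*o + f = f + 7*f*o)
u(X) = -3 + X
(L(-5, 3) + u(5))² = (3*(1 + 7*(-5)) + (-3 + 5))² = (3*(1 - 35) + 2)² = (3*(-34) + 2)² = (-102 + 2)² = (-100)² = 10000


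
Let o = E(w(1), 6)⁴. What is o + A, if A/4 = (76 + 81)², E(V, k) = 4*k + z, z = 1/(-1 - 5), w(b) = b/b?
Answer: 545942017/1296 ≈ 4.2125e+5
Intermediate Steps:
w(b) = 1
z = -⅙ (z = 1/(-6) = -⅙ ≈ -0.16667)
E(V, k) = -⅙ + 4*k (E(V, k) = 4*k - ⅙ = -⅙ + 4*k)
A = 98596 (A = 4*(76 + 81)² = 4*157² = 4*24649 = 98596)
o = 418161601/1296 (o = (-⅙ + 4*6)⁴ = (-⅙ + 24)⁴ = (143/6)⁴ = 418161601/1296 ≈ 3.2266e+5)
o + A = 418161601/1296 + 98596 = 545942017/1296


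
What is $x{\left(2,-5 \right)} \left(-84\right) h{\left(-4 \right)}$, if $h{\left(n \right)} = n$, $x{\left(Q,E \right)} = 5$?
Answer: $1680$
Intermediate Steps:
$x{\left(2,-5 \right)} \left(-84\right) h{\left(-4 \right)} = 5 \left(-84\right) \left(-4\right) = \left(-420\right) \left(-4\right) = 1680$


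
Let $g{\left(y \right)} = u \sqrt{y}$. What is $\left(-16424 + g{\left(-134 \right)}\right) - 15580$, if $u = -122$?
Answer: $-32004 - 122 i \sqrt{134} \approx -32004.0 - 1412.3 i$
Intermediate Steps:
$g{\left(y \right)} = - 122 \sqrt{y}$
$\left(-16424 + g{\left(-134 \right)}\right) - 15580 = \left(-16424 - 122 \sqrt{-134}\right) - 15580 = \left(-16424 - 122 i \sqrt{134}\right) - 15580 = -32004 - 122 i \sqrt{134}$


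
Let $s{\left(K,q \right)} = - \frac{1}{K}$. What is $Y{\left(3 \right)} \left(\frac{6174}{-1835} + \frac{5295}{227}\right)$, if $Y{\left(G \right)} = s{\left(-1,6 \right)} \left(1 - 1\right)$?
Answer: $0$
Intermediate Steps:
$Y{\left(G \right)} = 0$ ($Y{\left(G \right)} = - \frac{1}{-1} \left(1 - 1\right) = \left(-1\right) \left(-1\right) 0 = 1 \cdot 0 = 0$)
$Y{\left(3 \right)} \left(\frac{6174}{-1835} + \frac{5295}{227}\right) = 0 \left(\frac{6174}{-1835} + \frac{5295}{227}\right) = 0 \left(6174 \left(- \frac{1}{1835}\right) + 5295 \cdot \frac{1}{227}\right) = 0 \left(- \frac{6174}{1835} + \frac{5295}{227}\right) = 0 \cdot \frac{8314827}{416545} = 0$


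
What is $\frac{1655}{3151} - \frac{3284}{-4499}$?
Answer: $\frac{17793729}{14176349} \approx 1.2552$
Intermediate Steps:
$\frac{1655}{3151} - \frac{3284}{-4499} = 1655 \cdot \frac{1}{3151} - - \frac{3284}{4499} = \frac{1655}{3151} + \frac{3284}{4499} = \frac{17793729}{14176349}$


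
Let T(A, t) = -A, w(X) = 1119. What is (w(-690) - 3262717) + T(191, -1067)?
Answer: -3261789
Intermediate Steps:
(w(-690) - 3262717) + T(191, -1067) = (1119 - 3262717) - 1*191 = -3261598 - 191 = -3261789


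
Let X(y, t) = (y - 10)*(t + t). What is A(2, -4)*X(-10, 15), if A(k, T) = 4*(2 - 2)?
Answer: 0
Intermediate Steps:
X(y, t) = 2*t*(-10 + y) (X(y, t) = (-10 + y)*(2*t) = 2*t*(-10 + y))
A(k, T) = 0 (A(k, T) = 4*0 = 0)
A(2, -4)*X(-10, 15) = 0*(2*15*(-10 - 10)) = 0*(2*15*(-20)) = 0*(-600) = 0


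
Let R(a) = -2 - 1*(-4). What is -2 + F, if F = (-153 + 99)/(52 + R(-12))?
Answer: -3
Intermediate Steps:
R(a) = 2 (R(a) = -2 + 4 = 2)
F = -1 (F = (-153 + 99)/(52 + 2) = -54/54 = -54*1/54 = -1)
-2 + F = -2 - 1 = -3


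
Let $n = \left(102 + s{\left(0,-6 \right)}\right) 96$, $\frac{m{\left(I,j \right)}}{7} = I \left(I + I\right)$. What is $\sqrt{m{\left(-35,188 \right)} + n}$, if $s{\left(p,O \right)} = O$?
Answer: $\sqrt{26366} \approx 162.38$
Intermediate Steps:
$m{\left(I,j \right)} = 14 I^{2}$ ($m{\left(I,j \right)} = 7 I \left(I + I\right) = 7 I 2 I = 7 \cdot 2 I^{2} = 14 I^{2}$)
$n = 9216$ ($n = \left(102 - 6\right) 96 = 96 \cdot 96 = 9216$)
$\sqrt{m{\left(-35,188 \right)} + n} = \sqrt{14 \left(-35\right)^{2} + 9216} = \sqrt{14 \cdot 1225 + 9216} = \sqrt{17150 + 9216} = \sqrt{26366}$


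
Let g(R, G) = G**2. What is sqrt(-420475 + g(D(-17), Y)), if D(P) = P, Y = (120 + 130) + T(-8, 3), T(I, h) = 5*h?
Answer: 5*I*sqrt(14010) ≈ 591.82*I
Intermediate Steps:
Y = 265 (Y = (120 + 130) + 5*3 = 250 + 15 = 265)
sqrt(-420475 + g(D(-17), Y)) = sqrt(-420475 + 265**2) = sqrt(-420475 + 70225) = sqrt(-350250) = 5*I*sqrt(14010)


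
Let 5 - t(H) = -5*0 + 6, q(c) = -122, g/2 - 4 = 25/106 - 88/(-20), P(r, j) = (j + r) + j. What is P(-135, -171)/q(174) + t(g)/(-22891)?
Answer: 10919129/2792702 ≈ 3.9099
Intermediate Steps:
P(r, j) = r + 2*j
g = 4577/265 (g = 8 + 2*(25/106 - 88/(-20)) = 8 + 2*(25*(1/106) - 88*(-1/20)) = 8 + 2*(25/106 + 22/5) = 8 + 2*(2457/530) = 8 + 2457/265 = 4577/265 ≈ 17.272)
t(H) = -1 (t(H) = 5 - (-5*0 + 6) = 5 - (0 + 6) = 5 - 1*6 = 5 - 6 = -1)
P(-135, -171)/q(174) + t(g)/(-22891) = (-135 + 2*(-171))/(-122) - 1/(-22891) = (-135 - 342)*(-1/122) - 1*(-1/22891) = -477*(-1/122) + 1/22891 = 477/122 + 1/22891 = 10919129/2792702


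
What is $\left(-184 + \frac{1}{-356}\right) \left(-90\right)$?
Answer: $\frac{2947725}{178} \approx 16560.0$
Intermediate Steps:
$\left(-184 + \frac{1}{-356}\right) \left(-90\right) = \left(-184 - \frac{1}{356}\right) \left(-90\right) = \left(- \frac{65505}{356}\right) \left(-90\right) = \frac{2947725}{178}$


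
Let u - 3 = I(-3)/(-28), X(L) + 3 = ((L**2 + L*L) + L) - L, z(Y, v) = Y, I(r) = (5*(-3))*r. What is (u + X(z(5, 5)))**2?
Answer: 1836025/784 ≈ 2341.9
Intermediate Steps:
I(r) = -15*r
X(L) = -3 + 2*L**2 (X(L) = -3 + (((L**2 + L*L) + L) - L) = -3 + (((L**2 + L**2) + L) - L) = -3 + ((2*L**2 + L) - L) = -3 + ((L + 2*L**2) - L) = -3 + 2*L**2)
u = 39/28 (u = 3 - 15*(-3)/(-28) = 3 + 45*(-1/28) = 3 - 45/28 = 39/28 ≈ 1.3929)
(u + X(z(5, 5)))**2 = (39/28 + (-3 + 2*5**2))**2 = (39/28 + (-3 + 2*25))**2 = (39/28 + (-3 + 50))**2 = (39/28 + 47)**2 = (1355/28)**2 = 1836025/784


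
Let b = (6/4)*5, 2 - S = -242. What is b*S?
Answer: 1830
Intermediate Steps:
S = 244 (S = 2 - 1*(-242) = 2 + 242 = 244)
b = 15/2 (b = (6*(¼))*5 = (3/2)*5 = 15/2 ≈ 7.5000)
b*S = (15/2)*244 = 1830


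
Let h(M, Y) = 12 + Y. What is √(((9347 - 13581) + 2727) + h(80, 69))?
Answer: I*√1426 ≈ 37.762*I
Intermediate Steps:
√(((9347 - 13581) + 2727) + h(80, 69)) = √(((9347 - 13581) + 2727) + (12 + 69)) = √((-4234 + 2727) + 81) = √(-1507 + 81) = √(-1426) = I*√1426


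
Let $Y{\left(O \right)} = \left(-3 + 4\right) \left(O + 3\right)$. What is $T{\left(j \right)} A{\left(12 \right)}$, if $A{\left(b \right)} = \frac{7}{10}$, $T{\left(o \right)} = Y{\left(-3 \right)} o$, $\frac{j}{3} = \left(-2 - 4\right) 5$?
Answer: $0$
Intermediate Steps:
$Y{\left(O \right)} = 3 + O$ ($Y{\left(O \right)} = 1 \left(3 + O\right) = 3 + O$)
$j = -90$ ($j = 3 \left(-2 - 4\right) 5 = 3 \left(\left(-6\right) 5\right) = 3 \left(-30\right) = -90$)
$T{\left(o \right)} = 0$ ($T{\left(o \right)} = \left(3 - 3\right) o = 0 o = 0$)
$A{\left(b \right)} = \frac{7}{10}$ ($A{\left(b \right)} = 7 \cdot \frac{1}{10} = \frac{7}{10}$)
$T{\left(j \right)} A{\left(12 \right)} = 0 \cdot \frac{7}{10} = 0$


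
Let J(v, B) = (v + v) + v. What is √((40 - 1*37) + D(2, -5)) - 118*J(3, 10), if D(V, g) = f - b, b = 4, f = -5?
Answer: -1062 + I*√6 ≈ -1062.0 + 2.4495*I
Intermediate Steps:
D(V, g) = -9 (D(V, g) = -5 - 1*4 = -5 - 4 = -9)
J(v, B) = 3*v (J(v, B) = 2*v + v = 3*v)
√((40 - 1*37) + D(2, -5)) - 118*J(3, 10) = √((40 - 1*37) - 9) - 354*3 = √((40 - 37) - 9) - 118*9 = √(3 - 9) - 1062 = √(-6) - 1062 = I*√6 - 1062 = -1062 + I*√6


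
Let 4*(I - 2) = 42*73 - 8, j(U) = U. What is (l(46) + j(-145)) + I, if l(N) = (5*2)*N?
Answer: 2163/2 ≈ 1081.5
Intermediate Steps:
I = 1533/2 (I = 2 + (42*73 - 8)/4 = 2 + (3066 - 8)/4 = 2 + (¼)*3058 = 2 + 1529/2 = 1533/2 ≈ 766.50)
l(N) = 10*N
(l(46) + j(-145)) + I = (10*46 - 145) + 1533/2 = (460 - 145) + 1533/2 = 315 + 1533/2 = 2163/2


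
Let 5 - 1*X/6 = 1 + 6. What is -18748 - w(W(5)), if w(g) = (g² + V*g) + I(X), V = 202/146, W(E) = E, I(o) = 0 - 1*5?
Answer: -1370569/73 ≈ -18775.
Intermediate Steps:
X = -12 (X = 30 - 6*(1 + 6) = 30 - 6*7 = 30 - 42 = -12)
I(o) = -5 (I(o) = 0 - 5 = -5)
V = 101/73 (V = 202*(1/146) = 101/73 ≈ 1.3836)
w(g) = -5 + g² + 101*g/73 (w(g) = (g² + 101*g/73) - 5 = -5 + g² + 101*g/73)
-18748 - w(W(5)) = -18748 - (-5 + 5² + (101/73)*5) = -18748 - (-5 + 25 + 505/73) = -18748 - 1*1965/73 = -18748 - 1965/73 = -1370569/73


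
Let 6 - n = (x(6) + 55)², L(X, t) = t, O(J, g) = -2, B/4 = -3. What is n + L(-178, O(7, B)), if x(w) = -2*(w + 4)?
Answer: -1221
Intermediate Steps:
B = -12 (B = 4*(-3) = -12)
x(w) = -8 - 2*w (x(w) = -2*(4 + w) = -8 - 2*w)
n = -1219 (n = 6 - ((-8 - 2*6) + 55)² = 6 - ((-8 - 12) + 55)² = 6 - (-20 + 55)² = 6 - 1*35² = 6 - 1*1225 = 6 - 1225 = -1219)
n + L(-178, O(7, B)) = -1219 - 2 = -1221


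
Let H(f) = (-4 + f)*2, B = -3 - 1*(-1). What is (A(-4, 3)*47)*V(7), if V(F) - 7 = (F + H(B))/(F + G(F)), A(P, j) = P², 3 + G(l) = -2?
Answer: 3384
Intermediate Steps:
G(l) = -5 (G(l) = -3 - 2 = -5)
B = -2 (B = -3 + 1 = -2)
H(f) = -8 + 2*f
V(F) = 7 + (-12 + F)/(-5 + F) (V(F) = 7 + (F + (-8 + 2*(-2)))/(F - 5) = 7 + (F + (-8 - 4))/(-5 + F) = 7 + (F - 12)/(-5 + F) = 7 + (-12 + F)/(-5 + F))
(A(-4, 3)*47)*V(7) = ((-4)²*47)*((-47 + 8*7)/(-5 + 7)) = (16*47)*((-47 + 56)/2) = 752*((½)*9) = 752*(9/2) = 3384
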